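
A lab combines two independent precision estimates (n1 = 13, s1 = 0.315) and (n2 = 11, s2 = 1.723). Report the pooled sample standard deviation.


s_p = sqrt(((n1-1)*s1^2 + (n2-1)*s2^2) / (n1+n2-2))
numerator = (13-1)*0.315^2 + (11-1)*1.723^2 = 1.1907 + 29.68729 = 30.87799
denominator = 13 + 11 - 2 = 22
s_p^2 = 30.87799 / 22 = 1.403545
s_p = sqrt(1.403545) = 1.1847

1.1847


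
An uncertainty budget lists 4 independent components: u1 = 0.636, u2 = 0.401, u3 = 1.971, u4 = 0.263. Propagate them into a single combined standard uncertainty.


uc = sqrt(0.636^2 + 0.401^2 + 1.971^2 + 0.263^2)
uc = sqrt(4.519307)
uc = 2.1259

2.1259


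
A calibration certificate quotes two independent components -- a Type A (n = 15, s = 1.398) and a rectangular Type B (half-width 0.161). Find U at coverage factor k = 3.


u_A = s / sqrt(n) = 1.398 / sqrt(15) = 0.36096205
u_B = half_width / sqrt(3) = 0.161 / sqrt(3) = 0.092953393
uc = sqrt(u_A^2 + u_B^2) = sqrt(0.36096205^2 + 0.092953393^2) = 0.37273843
U = k * uc = 3 * 0.37273843
U = 1.1182

1.1182


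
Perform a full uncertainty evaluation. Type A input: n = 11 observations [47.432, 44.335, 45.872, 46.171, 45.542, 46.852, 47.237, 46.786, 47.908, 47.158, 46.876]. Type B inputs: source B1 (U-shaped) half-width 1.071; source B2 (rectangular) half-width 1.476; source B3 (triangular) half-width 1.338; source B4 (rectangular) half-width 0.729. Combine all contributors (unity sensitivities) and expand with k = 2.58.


mean = (47.432 + 44.335 + 45.872 + 46.171 + 45.542 + 46.852 + 47.237 + 46.786 + 47.908 + 47.158 + 46.876) / 11 = 46.56081818
s = sqrt(sum((x - mean)^2)/(n-1)) = 1.0119893
u_A = s / sqrt(n) = 1.0119893 / sqrt(11) = 0.30512625
u_B1 = 1.071 / sqrt(2) = 0.75731136
u_B2 = 1.476 / sqrt(3) = 0.852169
u_B3 = 1.338 / sqrt(6) = 0.54623621
u_B4 = 0.729 / sqrt(3) = 0.42088835
uc = sqrt(0.30512625^2 + 0.75731136^2 + 0.852169^2 + 0.54623621^2 + 0.42088835^2) = 1.3668707
U = k * uc = 2.58 * 1.3668707
U = 3.5265

3.5265


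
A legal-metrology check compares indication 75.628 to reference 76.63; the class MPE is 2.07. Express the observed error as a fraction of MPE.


e = indication - reference = 75.628 - 76.63 = -1.0020
|e| = 1.0020
ratio = |e| / MPE = 1.0020 / 2.07
ratio = 0.4841

0.4841


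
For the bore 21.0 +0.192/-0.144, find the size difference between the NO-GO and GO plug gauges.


GO = nominal - lower_tol (smallest hole = maximum material condition)
GO = 21.0 - 0.144 = 20.856
NO-GO = nominal + upper_tol (largest hole = least material condition)
NO-GO = 21.0 + 0.192 = 21.192
spread = NO-GO - GO = 21.192 - 20.856 = 0.3360

0.3360


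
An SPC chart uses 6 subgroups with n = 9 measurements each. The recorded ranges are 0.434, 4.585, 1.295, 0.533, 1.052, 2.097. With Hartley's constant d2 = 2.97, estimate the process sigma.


R_bar = (0.434 + 4.585 + 1.295 + 0.533 + 1.052 + 2.097) / 6
R_bar = 9.996 / 6 = 1.666
sigma_hat = R_bar / d2 = 1.666 / 2.97 = 0.5609

0.5609


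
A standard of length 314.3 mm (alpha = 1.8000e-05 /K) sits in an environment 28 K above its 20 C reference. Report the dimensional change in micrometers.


dL = L * alpha * dT
= 314.3 * 1.8000e-05 * 28
= 0.1584072 mm
dL_um = 0.1584072 * 1000 = 158.4072 um

158.4072


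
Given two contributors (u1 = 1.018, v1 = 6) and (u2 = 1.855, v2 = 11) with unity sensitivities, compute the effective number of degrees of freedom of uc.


uc = sqrt(u1^2 + u2^2) = sqrt(1.018^2 + 1.855^2) = 2.1159747
v_eff = uc^4 / (u1^4/v1 + u2^4/v2)
= 2.1159747^4 / (1.018^4/6 + 1.855^4/11)
= 20.046653 / 1.2554176
v_eff = 15.9681

15.9681


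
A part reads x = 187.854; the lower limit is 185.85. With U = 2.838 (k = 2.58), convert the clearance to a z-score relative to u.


u = U / k = 2.838 / 2.58 = 1.1
margin = |LSL - x| = |185.85 - 187.854| = 2.004
z = margin / u = 2.004 / 1.1
z = 1.8218

1.8218


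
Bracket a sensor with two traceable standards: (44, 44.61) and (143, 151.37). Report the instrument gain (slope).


slope = (y2 - y1) / (x2 - x1)
= (151.37 - 44.61) / (143 - 44)
= 106.7600 / 99
= 1.0784

1.0784


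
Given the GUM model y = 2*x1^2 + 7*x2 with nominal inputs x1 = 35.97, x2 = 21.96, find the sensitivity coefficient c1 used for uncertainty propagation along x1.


y = 2*x1^2 + 7*x2
dy/dx1 = 2*2*x1
Evaluate at x1 = 35.97: c1 = 4 * 35.97
c1 = 143.8800

143.8800


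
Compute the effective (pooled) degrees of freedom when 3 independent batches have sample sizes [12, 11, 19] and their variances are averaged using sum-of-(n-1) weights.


nu = sum_i (n_i - 1)
nu = ((12 - 1) + (11 - 1) + (19 - 1))
nu = 11 + 10 + 18
nu = 39

39


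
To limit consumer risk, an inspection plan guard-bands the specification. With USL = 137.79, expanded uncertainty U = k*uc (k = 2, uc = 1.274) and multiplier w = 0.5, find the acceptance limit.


U = k * uc = 2 * 1.274 = 2.548
guard band g = w * U = 0.5 * 2.548 = 1.274
AL = USL - g = 137.79 - 1.274
AL = 136.5160

136.5160


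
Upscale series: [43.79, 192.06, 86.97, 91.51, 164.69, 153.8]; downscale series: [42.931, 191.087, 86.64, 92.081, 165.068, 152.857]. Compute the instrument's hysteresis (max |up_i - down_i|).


|43.79 - 42.931| = 0.8590
|192.06 - 191.087| = 0.9730
|86.97 - 86.64| = 0.3300
|91.51 - 92.081| = 0.5710
|164.69 - 165.068| = 0.3780
|153.8 - 152.857| = 0.9430
hysteresis = max(diffs) = 0.9730

0.9730


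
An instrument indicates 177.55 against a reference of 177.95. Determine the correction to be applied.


Correction = standard - reading
= 177.95 - 177.55
= 0.4000

0.4000


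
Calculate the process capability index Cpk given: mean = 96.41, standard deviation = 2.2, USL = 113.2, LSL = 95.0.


Cpu = (USL - mean) / (3*sigma) = (113.2 - 96.41) / (3*2.2) = 2.5439
Cpl = (mean - LSL) / (3*sigma) = (96.41 - 95.0) / (3*2.2) = 0.2136
Cpk = min(Cpu, Cpl) = 0.2136

0.2136


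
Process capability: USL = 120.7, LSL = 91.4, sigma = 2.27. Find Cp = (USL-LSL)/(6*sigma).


Cp = (USL - LSL) / (6 * sigma)
= (120.7 - 91.4) / (6 * 2.27)
= 29.3000 / 13.6200
= 2.1512

2.1512


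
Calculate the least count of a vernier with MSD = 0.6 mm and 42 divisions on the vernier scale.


LC = MSD / n_div
= 0.6 / 42
= 0.0143

0.0143


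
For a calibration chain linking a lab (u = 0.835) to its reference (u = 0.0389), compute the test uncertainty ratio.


TUR = u_lab / u_ref
= 0.835 / 0.0389
= 21.4653

21.4653


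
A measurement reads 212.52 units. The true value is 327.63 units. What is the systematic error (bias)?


Systematic error = measured - true
= 212.52 - 327.63
= -115.1100

-115.1100


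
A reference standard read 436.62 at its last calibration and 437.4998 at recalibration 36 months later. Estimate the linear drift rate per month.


rate = (v2 - v1) / months
= (437.4998 - 436.62) / 36
= 0.8798 / 36
= 0.0244

0.0244


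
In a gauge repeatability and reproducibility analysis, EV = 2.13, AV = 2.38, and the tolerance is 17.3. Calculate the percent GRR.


GRR = sqrt(EV^2 + AV^2) = sqrt(2.13^2 + 2.38^2) = 3.1939474
%GRR = GRR / tol * 100 = 3.1939474 / 17.3 * 100
%GRR = 18.4621

18.4621


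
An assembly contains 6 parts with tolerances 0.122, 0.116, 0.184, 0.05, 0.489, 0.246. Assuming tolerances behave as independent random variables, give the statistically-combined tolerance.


RSS = sqrt(0.122^2 + 0.116^2 + 0.184^2 + 0.05^2 + 0.489^2 + 0.246^2)
= sqrt(0.364333)
= 0.6036

0.6036


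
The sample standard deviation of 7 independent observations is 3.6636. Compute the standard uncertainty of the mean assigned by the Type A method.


u_A = s / sqrt(n)
u_A = 3.6636 / sqrt(7)
u_A = 3.6636 / 2.6457513
u_A = 1.3847

1.3847


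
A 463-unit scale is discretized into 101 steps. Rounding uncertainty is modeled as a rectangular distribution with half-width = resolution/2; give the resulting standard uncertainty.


resolution = range / divisions
resolution = 463 / 101 = 4.5841584
u_res = resolution / (2*sqrt(3))
u_res = 4.5841584 / 3.4641016
u_res = 1.3233

1.3233


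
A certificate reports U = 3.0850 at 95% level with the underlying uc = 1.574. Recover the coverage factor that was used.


k = U / uc
k = 3.0850 / 1.574
k = 1.96

1.96


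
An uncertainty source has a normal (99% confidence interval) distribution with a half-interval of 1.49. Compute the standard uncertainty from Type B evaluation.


u_B = half_width / 2.576
u_B = 1.49 / 2.576
u_B = 0.5784

0.5784


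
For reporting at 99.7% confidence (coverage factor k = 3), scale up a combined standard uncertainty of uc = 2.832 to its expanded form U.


U = k * uc
U = 3 * 2.832
U = 8.4960

8.4960


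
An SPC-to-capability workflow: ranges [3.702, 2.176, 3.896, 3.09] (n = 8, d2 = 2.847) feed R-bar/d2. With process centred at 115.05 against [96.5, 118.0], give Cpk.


R_bar = (3.702 + 2.176 + 3.896 + 3.09) / 4 = 3.216
sigma = R_bar / d2 = 3.216 / 2.847 = 1.1296101
Cp = (USL - LSL)/(6*sigma) = (118.0 - 96.5)/(6*1.1296101) = 3.1722
Cpu = (118.0 - 115.05)/(3*1.1296101) = 0.8705
Cpl = (115.05 - 96.5)/(3*1.1296101) = 5.4739
Cpk = min(Cpu, Cpl) = 0.8705

0.8705


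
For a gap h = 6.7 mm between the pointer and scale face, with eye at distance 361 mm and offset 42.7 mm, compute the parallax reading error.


error = h * offset / d
= 6.7 * 42.7 / 361
= 0.7925

0.7925


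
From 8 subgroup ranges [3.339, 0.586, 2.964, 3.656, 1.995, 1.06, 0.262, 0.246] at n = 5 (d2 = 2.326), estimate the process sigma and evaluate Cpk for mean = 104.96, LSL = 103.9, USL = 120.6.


R_bar = (3.339 + 0.586 + 2.964 + 3.656 + 1.995 + 1.06 + 0.262 + 0.246) / 8 = 1.7635
sigma = R_bar / d2 = 1.7635 / 2.326 = 0.75816853
Cp = (USL - LSL)/(6*sigma) = (120.6 - 103.9)/(6*0.75816853) = 3.6711
Cpu = (120.6 - 104.96)/(3*0.75816853) = 6.8762
Cpl = (104.96 - 103.9)/(3*0.75816853) = 0.4660
Cpk = min(Cpu, Cpl) = 0.4660

0.4660


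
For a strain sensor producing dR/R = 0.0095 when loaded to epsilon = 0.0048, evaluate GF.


GF = (dR/R) / epsilon
= 0.0095 / 0.0048
= 1.9792

1.9792


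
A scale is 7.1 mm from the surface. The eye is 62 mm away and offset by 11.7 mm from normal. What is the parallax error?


error = h * offset / d
= 7.1 * 11.7 / 62
= 1.3398

1.3398


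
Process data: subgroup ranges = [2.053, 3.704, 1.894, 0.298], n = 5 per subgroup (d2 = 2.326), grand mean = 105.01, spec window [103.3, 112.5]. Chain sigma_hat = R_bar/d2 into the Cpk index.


R_bar = (2.053 + 3.704 + 1.894 + 0.298) / 4 = 1.98725
sigma = R_bar / d2 = 1.98725 / 2.326 = 0.85436371
Cp = (USL - LSL)/(6*sigma) = (112.5 - 103.3)/(6*0.85436371) = 1.7947
Cpu = (112.5 - 105.01)/(3*0.85436371) = 2.9223
Cpl = (105.01 - 103.3)/(3*0.85436371) = 0.6672
Cpk = min(Cpu, Cpl) = 0.6672

0.6672


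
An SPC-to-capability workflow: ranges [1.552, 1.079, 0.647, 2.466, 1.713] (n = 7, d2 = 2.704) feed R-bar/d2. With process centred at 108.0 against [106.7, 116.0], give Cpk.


R_bar = (1.552 + 1.079 + 0.647 + 2.466 + 1.713) / 5 = 1.4914
sigma = R_bar / d2 = 1.4914 / 2.704 = 0.55155325
Cp = (USL - LSL)/(6*sigma) = (116.0 - 106.7)/(6*0.55155325) = 2.8102
Cpu = (116.0 - 108.0)/(3*0.55155325) = 4.8348
Cpl = (108.0 - 106.7)/(3*0.55155325) = 0.7857
Cpk = min(Cpu, Cpl) = 0.7857

0.7857


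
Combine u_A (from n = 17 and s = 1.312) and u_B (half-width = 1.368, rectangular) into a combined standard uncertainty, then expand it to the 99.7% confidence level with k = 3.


u_A = s / sqrt(n) = 1.312 / sqrt(17) = 0.31820674
u_B = half_width / sqrt(3) = 1.368 / sqrt(3) = 0.78981517
uc = sqrt(u_A^2 + u_B^2) = sqrt(0.31820674^2 + 0.78981517^2) = 0.85150662
U = k * uc = 3 * 0.85150662
U = 2.5545

2.5545


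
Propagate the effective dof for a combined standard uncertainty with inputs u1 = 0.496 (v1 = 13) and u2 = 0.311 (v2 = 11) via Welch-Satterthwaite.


uc = sqrt(u1^2 + u2^2) = sqrt(0.496^2 + 0.311^2) = 0.58543744
v_eff = uc^4 / (u1^4/v1 + u2^4/v2)
= 0.58543744^4 / (0.496^4/13 + 0.311^4/11)
= 0.11746865 / 0.0055061326
v_eff = 21.3341

21.3341


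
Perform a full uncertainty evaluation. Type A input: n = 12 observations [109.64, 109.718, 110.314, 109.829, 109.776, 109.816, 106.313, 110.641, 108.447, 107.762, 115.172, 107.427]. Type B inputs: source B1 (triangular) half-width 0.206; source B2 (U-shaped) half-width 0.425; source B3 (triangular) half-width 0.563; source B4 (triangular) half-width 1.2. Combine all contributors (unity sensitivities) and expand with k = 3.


mean = (109.64 + 109.718 + 110.314 + 109.829 + 109.776 + 109.816 + 106.313 + 110.641 + 108.447 + 107.762 + 115.172 + 107.427) / 12 = 109.57125
s = sqrt(sum((x - mean)^2)/(n-1)) = 2.1952488
u_A = s / sqrt(n) = 2.1952488 / sqrt(12) = 0.63371374
u_B1 = 0.206 / sqrt(6) = 0.084099148
u_B2 = 0.425 / sqrt(2) = 0.30052038
u_B3 = 0.563 / sqrt(6) = 0.22984379
u_B4 = 1.2 / sqrt(6) = 0.48989795
uc = sqrt(0.63371374^2 + 0.084099148^2 + 0.30052038^2 + 0.22984379^2 + 0.48989795^2) = 0.88983506
U = k * uc = 3 * 0.88983506
U = 2.6695

2.6695


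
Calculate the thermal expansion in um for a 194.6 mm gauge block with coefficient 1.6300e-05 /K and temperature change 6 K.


dL = L * alpha * dT
= 194.6 * 1.6300e-05 * 6
= 0.0190319 mm
dL_um = 0.0190319 * 1000 = 19.0319 um

19.0319


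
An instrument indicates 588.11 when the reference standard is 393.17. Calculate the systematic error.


Systematic error = measured - true
= 588.11 - 393.17
= 194.9400

194.9400


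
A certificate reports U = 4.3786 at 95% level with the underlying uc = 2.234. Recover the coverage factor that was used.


k = U / uc
k = 4.3786 / 2.234
k = 1.96

1.96


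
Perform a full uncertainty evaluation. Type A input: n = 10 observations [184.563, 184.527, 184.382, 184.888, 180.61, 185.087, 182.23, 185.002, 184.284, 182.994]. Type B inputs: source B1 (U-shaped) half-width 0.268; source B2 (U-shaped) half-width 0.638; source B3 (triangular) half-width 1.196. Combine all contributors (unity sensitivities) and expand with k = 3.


mean = (184.563 + 184.527 + 184.382 + 184.888 + 180.61 + 185.087 + 182.23 + 185.002 + 184.284 + 182.994) / 10 = 183.8567
s = sqrt(sum((x - mean)^2)/(n-1)) = 1.4616232
u_A = s / sqrt(n) = 1.4616232 / sqrt(10) = 0.46220584
u_B1 = 0.268 / sqrt(2) = 0.18950462
u_B2 = 0.638 / sqrt(2) = 0.45113413
u_B3 = 1.196 / sqrt(6) = 0.48826496
uc = sqrt(0.46220584^2 + 0.18950462^2 + 0.45113413^2 + 0.48826496^2) = 0.8315473
U = k * uc = 3 * 0.8315473
U = 2.4946

2.4946


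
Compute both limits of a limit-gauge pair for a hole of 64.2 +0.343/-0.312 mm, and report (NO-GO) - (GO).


GO = nominal - lower_tol (smallest hole = maximum material condition)
GO = 64.2 - 0.312 = 63.888
NO-GO = nominal + upper_tol (largest hole = least material condition)
NO-GO = 64.2 + 0.343 = 64.543
spread = NO-GO - GO = 64.543 - 63.888 = 0.6550

0.6550


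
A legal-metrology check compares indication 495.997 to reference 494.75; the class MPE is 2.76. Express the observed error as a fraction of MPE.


e = indication - reference = 495.997 - 494.75 = 1.2470
|e| = 1.2470
ratio = |e| / MPE = 1.2470 / 2.76
ratio = 0.4518

0.4518


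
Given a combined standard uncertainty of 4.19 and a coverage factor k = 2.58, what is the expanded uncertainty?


U = k * uc
U = 2.58 * 4.19
U = 10.8102

10.8102


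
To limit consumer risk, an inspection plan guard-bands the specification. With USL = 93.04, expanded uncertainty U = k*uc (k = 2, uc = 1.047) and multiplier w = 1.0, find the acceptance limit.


U = k * uc = 2 * 1.047 = 2.094
guard band g = w * U = 1.0 * 2.094 = 2.094
AL = USL - g = 93.04 - 2.094
AL = 90.9460

90.9460


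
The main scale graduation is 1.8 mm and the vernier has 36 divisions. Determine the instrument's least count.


LC = MSD / n_div
= 1.8 / 36
= 0.0500

0.0500


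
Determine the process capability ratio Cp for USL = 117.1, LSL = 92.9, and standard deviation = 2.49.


Cp = (USL - LSL) / (6 * sigma)
= (117.1 - 92.9) / (6 * 2.49)
= 24.2000 / 14.9400
= 1.6198

1.6198


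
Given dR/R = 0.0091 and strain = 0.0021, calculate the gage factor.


GF = (dR/R) / epsilon
= 0.0091 / 0.0021
= 4.3333

4.3333


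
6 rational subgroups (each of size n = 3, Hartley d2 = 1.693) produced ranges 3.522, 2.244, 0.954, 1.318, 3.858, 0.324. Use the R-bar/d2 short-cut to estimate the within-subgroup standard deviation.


R_bar = (3.522 + 2.244 + 0.954 + 1.318 + 3.858 + 0.324) / 6
R_bar = 12.22 / 6 = 2.0366667
sigma_hat = R_bar / d2 = 2.0366667 / 1.693 = 1.2030

1.2030


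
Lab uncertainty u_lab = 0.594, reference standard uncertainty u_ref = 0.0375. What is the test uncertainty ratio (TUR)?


TUR = u_lab / u_ref
= 0.594 / 0.0375
= 15.8400

15.8400


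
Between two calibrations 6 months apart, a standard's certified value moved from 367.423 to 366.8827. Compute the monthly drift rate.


rate = (v2 - v1) / months
= (366.8827 - 367.423) / 6
= -0.5403 / 6
= -0.0901

-0.0901


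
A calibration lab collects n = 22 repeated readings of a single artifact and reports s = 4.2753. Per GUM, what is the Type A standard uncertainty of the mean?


u_A = s / sqrt(n)
u_A = 4.2753 / sqrt(22)
u_A = 4.2753 / 4.6904158
u_A = 0.9115

0.9115


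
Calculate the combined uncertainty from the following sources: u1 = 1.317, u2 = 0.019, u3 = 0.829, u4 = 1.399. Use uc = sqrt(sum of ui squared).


uc = sqrt(1.317^2 + 0.019^2 + 0.829^2 + 1.399^2)
uc = sqrt(4.379292)
uc = 2.0927

2.0927


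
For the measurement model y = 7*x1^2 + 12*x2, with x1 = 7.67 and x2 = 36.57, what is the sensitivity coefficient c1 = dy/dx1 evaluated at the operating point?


y = 7*x1^2 + 12*x2
dy/dx1 = 2*7*x1
Evaluate at x1 = 7.67: c1 = 14 * 7.67
c1 = 107.3800

107.3800


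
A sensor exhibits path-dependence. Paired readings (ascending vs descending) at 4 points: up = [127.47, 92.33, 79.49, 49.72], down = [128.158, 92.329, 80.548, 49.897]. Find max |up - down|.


|127.47 - 128.158| = 0.6880
|92.33 - 92.329| = 0.0010
|79.49 - 80.548| = 1.0580
|49.72 - 49.897| = 0.1770
hysteresis = max(diffs) = 1.0580

1.0580


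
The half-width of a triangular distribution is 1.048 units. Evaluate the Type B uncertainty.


u_B = half_width / sqrt(6)
u_B = 1.048 / 2.4494897
u_B = 0.4278

0.4278


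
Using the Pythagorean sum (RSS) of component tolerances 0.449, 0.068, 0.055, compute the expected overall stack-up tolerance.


RSS = sqrt(0.449^2 + 0.068^2 + 0.055^2)
= sqrt(0.20925)
= 0.4574

0.4574


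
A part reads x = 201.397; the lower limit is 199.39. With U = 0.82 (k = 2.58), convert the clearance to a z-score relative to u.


u = U / k = 0.82 / 2.58 = 0.31782946
margin = |LSL - x| = |199.39 - 201.397| = 2.007
z = margin / u = 2.007 / 0.31782946
z = 6.3147

6.3147


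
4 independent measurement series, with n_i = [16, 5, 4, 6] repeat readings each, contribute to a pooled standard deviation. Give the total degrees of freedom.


nu = sum_i (n_i - 1)
nu = ((16 - 1) + (5 - 1) + (4 - 1) + (6 - 1))
nu = 15 + 4 + 3 + 5
nu = 27

27


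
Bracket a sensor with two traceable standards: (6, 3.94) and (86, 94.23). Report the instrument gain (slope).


slope = (y2 - y1) / (x2 - x1)
= (94.23 - 3.94) / (86 - 6)
= 90.2900 / 80
= 1.1286

1.1286


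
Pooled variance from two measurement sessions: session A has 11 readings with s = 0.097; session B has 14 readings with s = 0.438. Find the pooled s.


s_p = sqrt(((n1-1)*s1^2 + (n2-1)*s2^2) / (n1+n2-2))
numerator = (11-1)*0.097^2 + (14-1)*0.438^2 = 0.09409 + 2.493972 = 2.588062
denominator = 11 + 14 - 2 = 23
s_p^2 = 2.588062 / 23 = 0.11252443
s_p = sqrt(0.11252443) = 0.3354

0.3354


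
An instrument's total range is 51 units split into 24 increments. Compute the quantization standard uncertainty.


resolution = range / divisions
resolution = 51 / 24 = 2.125
u_res = resolution / (2*sqrt(3))
u_res = 2.125 / 3.4641016
u_res = 0.6134

0.6134


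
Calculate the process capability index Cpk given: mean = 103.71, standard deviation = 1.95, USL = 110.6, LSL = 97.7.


Cpu = (USL - mean) / (3*sigma) = (110.6 - 103.71) / (3*1.95) = 1.1778
Cpl = (mean - LSL) / (3*sigma) = (103.71 - 97.7) / (3*1.95) = 1.0274
Cpk = min(Cpu, Cpl) = 1.0274

1.0274


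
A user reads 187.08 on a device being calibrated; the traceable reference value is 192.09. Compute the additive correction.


Correction = standard - reading
= 192.09 - 187.08
= 5.0100

5.0100


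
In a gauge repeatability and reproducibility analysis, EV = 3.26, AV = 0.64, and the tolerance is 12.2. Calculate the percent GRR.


GRR = sqrt(EV^2 + AV^2) = sqrt(3.26^2 + 0.64^2) = 3.3222282
%GRR = GRR / tol * 100 = 3.3222282 / 12.2 * 100
%GRR = 27.2314

27.2314


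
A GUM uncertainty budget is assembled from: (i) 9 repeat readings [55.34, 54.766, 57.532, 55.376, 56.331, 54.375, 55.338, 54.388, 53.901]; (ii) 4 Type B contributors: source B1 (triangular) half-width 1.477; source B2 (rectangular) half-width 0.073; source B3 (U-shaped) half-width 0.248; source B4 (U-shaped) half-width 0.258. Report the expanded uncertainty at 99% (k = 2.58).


mean = (55.34 + 54.766 + 57.532 + 55.376 + 56.331 + 54.375 + 55.338 + 54.388 + 53.901) / 9 = 55.26077778
s = sqrt(sum((x - mean)^2)/(n-1)) = 1.1163269
u_A = s / sqrt(n) = 1.1163269 / sqrt(9) = 0.37210897
u_B1 = 1.477 / sqrt(6) = 0.60298273
u_B2 = 0.073 / sqrt(3) = 0.04214657
u_B3 = 0.248 / sqrt(2) = 0.17536248
u_B4 = 0.258 / sqrt(2) = 0.18243355
uc = sqrt(0.37210897^2 + 0.60298273^2 + 0.04214657^2 + 0.17536248^2 + 0.18243355^2) = 0.75356724
U = k * uc = 2.58 * 0.75356724
U = 1.9442

1.9442


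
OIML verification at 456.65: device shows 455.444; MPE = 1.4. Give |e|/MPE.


e = indication - reference = 455.444 - 456.65 = -1.2060
|e| = 1.2060
ratio = |e| / MPE = 1.2060 / 1.4
ratio = 0.8614

0.8614


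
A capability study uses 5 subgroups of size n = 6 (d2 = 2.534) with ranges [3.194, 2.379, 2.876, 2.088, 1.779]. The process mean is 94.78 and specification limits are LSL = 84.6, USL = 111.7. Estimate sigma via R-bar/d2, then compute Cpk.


R_bar = (3.194 + 2.379 + 2.876 + 2.088 + 1.779) / 5 = 2.4632
sigma = R_bar / d2 = 2.4632 / 2.534 = 0.97205998
Cp = (USL - LSL)/(6*sigma) = (111.7 - 84.6)/(6*0.97205998) = 4.6465
Cpu = (111.7 - 94.78)/(3*0.97205998) = 5.8021
Cpl = (94.78 - 84.6)/(3*0.97205998) = 3.4909
Cpk = min(Cpu, Cpl) = 3.4909

3.4909


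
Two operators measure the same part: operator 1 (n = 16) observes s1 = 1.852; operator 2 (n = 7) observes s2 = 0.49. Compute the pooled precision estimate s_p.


s_p = sqrt(((n1-1)*s1^2 + (n2-1)*s2^2) / (n1+n2-2))
numerator = (16-1)*1.852^2 + (7-1)*0.49^2 = 51.44856 + 1.4406 = 52.88916
denominator = 16 + 7 - 2 = 21
s_p^2 = 52.88916 / 21 = 2.5185314
s_p = sqrt(2.5185314) = 1.5870

1.5870


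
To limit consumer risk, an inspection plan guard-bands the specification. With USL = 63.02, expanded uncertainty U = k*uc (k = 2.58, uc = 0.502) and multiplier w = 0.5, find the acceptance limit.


U = k * uc = 2.58 * 0.502 = 1.29516
guard band g = w * U = 0.5 * 1.29516 = 0.64758
AL = USL - g = 63.02 - 0.64758
AL = 62.3724

62.3724


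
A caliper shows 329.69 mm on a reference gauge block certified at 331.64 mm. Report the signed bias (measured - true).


Systematic error = measured - true
= 329.69 - 331.64
= -1.9500

-1.9500


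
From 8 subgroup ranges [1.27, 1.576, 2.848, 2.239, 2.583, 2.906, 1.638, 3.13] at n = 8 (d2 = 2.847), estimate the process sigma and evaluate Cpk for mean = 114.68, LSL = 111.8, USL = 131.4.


R_bar = (1.27 + 1.576 + 2.848 + 2.239 + 2.583 + 2.906 + 1.638 + 3.13) / 8 = 2.27375
sigma = R_bar / d2 = 2.27375 / 2.847 = 0.7986477
Cp = (USL - LSL)/(6*sigma) = (131.4 - 111.8)/(6*0.7986477) = 4.0902
Cpu = (131.4 - 114.68)/(3*0.7986477) = 6.9785
Cpl = (114.68 - 111.8)/(3*0.7986477) = 1.2020
Cpk = min(Cpu, Cpl) = 1.2020

1.2020


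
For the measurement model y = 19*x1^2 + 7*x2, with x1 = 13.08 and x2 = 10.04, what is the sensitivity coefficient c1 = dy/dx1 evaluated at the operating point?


y = 19*x1^2 + 7*x2
dy/dx1 = 2*19*x1
Evaluate at x1 = 13.08: c1 = 38 * 13.08
c1 = 497.0400

497.0400


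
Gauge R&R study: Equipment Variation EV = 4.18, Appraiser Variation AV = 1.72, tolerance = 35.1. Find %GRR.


GRR = sqrt(EV^2 + AV^2) = sqrt(4.18^2 + 1.72^2) = 4.5200442
%GRR = GRR / tol * 100 = 4.5200442 / 35.1 * 100
%GRR = 12.8776

12.8776


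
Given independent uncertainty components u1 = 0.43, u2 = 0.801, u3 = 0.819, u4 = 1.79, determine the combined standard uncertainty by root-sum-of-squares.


uc = sqrt(0.43^2 + 0.801^2 + 0.819^2 + 1.79^2)
uc = sqrt(4.701362)
uc = 2.1683

2.1683


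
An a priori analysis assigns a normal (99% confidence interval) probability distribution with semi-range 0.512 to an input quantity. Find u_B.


u_B = half_width / 2.576
u_B = 0.512 / 2.576
u_B = 0.1988

0.1988


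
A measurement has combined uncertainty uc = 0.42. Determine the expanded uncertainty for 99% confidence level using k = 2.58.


U = k * uc
U = 2.58 * 0.42
U = 1.0836

1.0836


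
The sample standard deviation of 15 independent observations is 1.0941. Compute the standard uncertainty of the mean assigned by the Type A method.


u_A = s / sqrt(n)
u_A = 1.0941 / sqrt(15)
u_A = 1.0941 / 3.8729833
u_A = 0.2825

0.2825


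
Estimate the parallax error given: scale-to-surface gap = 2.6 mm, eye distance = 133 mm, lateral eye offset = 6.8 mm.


error = h * offset / d
= 2.6 * 6.8 / 133
= 0.1329

0.1329


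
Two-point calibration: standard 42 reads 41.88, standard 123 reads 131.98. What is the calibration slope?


slope = (y2 - y1) / (x2 - x1)
= (131.98 - 41.88) / (123 - 42)
= 90.1000 / 81
= 1.1123

1.1123


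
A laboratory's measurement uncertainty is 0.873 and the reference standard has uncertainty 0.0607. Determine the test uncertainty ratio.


TUR = u_lab / u_ref
= 0.873 / 0.0607
= 14.3822

14.3822


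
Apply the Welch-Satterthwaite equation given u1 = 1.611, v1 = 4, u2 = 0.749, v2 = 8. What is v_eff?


uc = sqrt(u1^2 + u2^2) = sqrt(1.611^2 + 0.749^2) = 1.7766041
v_eff = uc^4 / (u1^4/v1 + u2^4/v2)
= 1.7766041^4 / (1.611^4/4 + 0.749^4/8)
= 9.9623694 / 1.723263
v_eff = 5.7811

5.7811


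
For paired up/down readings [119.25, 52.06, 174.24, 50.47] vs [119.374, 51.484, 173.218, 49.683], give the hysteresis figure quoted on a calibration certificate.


|119.25 - 119.374| = 0.1240
|52.06 - 51.484| = 0.5760
|174.24 - 173.218| = 1.0220
|50.47 - 49.683| = 0.7870
hysteresis = max(diffs) = 1.0220

1.0220


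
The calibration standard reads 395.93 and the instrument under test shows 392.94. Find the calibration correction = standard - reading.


Correction = standard - reading
= 395.93 - 392.94
= 2.9900

2.9900


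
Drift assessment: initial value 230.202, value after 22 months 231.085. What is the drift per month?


rate = (v2 - v1) / months
= (231.085 - 230.202) / 22
= 0.8830 / 22
= 0.0401

0.0401


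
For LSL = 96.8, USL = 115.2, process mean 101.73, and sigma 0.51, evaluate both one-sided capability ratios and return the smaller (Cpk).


Cpu = (USL - mean) / (3*sigma) = (115.2 - 101.73) / (3*0.51) = 8.8039
Cpl = (mean - LSL) / (3*sigma) = (101.73 - 96.8) / (3*0.51) = 3.2222
Cpk = min(Cpu, Cpl) = 3.2222

3.2222


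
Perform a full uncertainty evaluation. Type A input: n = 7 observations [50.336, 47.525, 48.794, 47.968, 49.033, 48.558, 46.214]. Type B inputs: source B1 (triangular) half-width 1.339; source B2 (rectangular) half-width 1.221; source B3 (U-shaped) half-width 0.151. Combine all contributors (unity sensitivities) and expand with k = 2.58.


mean = (50.336 + 47.525 + 48.794 + 47.968 + 49.033 + 48.558 + 46.214) / 7 = 48.34685714
s = sqrt(sum((x - mean)^2)/(n-1)) = 1.2935778
u_A = s / sqrt(n) = 1.2935778 / sqrt(7) = 0.48892645
u_B1 = 1.339 / sqrt(6) = 0.54664446
u_B2 = 1.221 / sqrt(3) = 0.70494468
u_B3 = 0.151 / sqrt(2) = 0.10677312
uc = sqrt(0.48892645^2 + 0.54664446^2 + 0.70494468^2 + 0.10677312^2) = 1.0228474
U = k * uc = 2.58 * 1.0228474
U = 2.6389

2.6389


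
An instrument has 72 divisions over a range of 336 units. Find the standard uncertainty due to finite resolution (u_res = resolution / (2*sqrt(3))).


resolution = range / divisions
resolution = 336 / 72 = 4.6666667
u_res = resolution / (2*sqrt(3))
u_res = 4.6666667 / 3.4641016
u_res = 1.3472

1.3472


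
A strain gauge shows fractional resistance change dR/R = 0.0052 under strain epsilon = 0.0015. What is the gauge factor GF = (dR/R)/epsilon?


GF = (dR/R) / epsilon
= 0.0052 / 0.0015
= 3.4667

3.4667


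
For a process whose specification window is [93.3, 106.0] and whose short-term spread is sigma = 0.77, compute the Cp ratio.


Cp = (USL - LSL) / (6 * sigma)
= (106.0 - 93.3) / (6 * 0.77)
= 12.7000 / 4.6200
= 2.7489

2.7489


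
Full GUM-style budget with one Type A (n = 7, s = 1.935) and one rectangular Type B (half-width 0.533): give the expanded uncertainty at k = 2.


u_A = s / sqrt(n) = 1.935 / sqrt(7) = 0.73136126
u_B = half_width / sqrt(3) = 0.533 / sqrt(3) = 0.30772769
uc = sqrt(u_A^2 + u_B^2) = sqrt(0.73136126^2 + 0.30772769^2) = 0.79346432
U = k * uc = 2 * 0.79346432
U = 1.5869

1.5869


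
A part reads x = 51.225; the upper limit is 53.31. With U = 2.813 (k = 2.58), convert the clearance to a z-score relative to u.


u = U / k = 2.813 / 2.58 = 1.0903101
margin = |USL - x| = |53.31 - 51.225| = 2.085
z = margin / u = 2.085 / 1.0903101
z = 1.9123

1.9123


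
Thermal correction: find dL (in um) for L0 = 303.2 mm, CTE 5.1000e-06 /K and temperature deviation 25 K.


dL = L * alpha * dT
= 303.2 * 5.1000e-06 * 25
= 0.0386580 mm
dL_um = 0.0386580 * 1000 = 38.6580 um

38.6580


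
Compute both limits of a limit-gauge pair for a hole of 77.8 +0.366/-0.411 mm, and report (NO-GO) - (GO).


GO = nominal - lower_tol (smallest hole = maximum material condition)
GO = 77.8 - 0.411 = 77.389
NO-GO = nominal + upper_tol (largest hole = least material condition)
NO-GO = 77.8 + 0.366 = 78.166
spread = NO-GO - GO = 78.166 - 77.389 = 0.7770

0.7770


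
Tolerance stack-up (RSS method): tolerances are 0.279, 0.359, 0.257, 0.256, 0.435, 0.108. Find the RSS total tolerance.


RSS = sqrt(0.279^2 + 0.359^2 + 0.257^2 + 0.256^2 + 0.435^2 + 0.108^2)
= sqrt(0.539196)
= 0.7343

0.7343


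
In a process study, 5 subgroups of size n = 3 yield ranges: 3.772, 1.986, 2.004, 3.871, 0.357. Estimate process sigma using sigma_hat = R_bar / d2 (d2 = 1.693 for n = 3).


R_bar = (3.772 + 1.986 + 2.004 + 3.871 + 0.357) / 5
R_bar = 11.99 / 5 = 2.398
sigma_hat = R_bar / d2 = 2.398 / 1.693 = 1.4164

1.4164


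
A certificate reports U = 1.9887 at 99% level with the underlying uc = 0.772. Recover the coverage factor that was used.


k = U / uc
k = 1.9887 / 0.772
k = 2.576

2.576


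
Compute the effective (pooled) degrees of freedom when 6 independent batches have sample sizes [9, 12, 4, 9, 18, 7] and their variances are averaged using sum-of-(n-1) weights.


nu = sum_i (n_i - 1)
nu = ((9 - 1) + (12 - 1) + (4 - 1) + (9 - 1) + (18 - 1) + (7 - 1))
nu = 8 + 11 + 3 + 8 + 17 + 6
nu = 53

53


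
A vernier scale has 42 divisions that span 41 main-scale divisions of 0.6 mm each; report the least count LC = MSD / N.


LC = MSD / n_div
= 0.6 / 42
= 0.0143

0.0143


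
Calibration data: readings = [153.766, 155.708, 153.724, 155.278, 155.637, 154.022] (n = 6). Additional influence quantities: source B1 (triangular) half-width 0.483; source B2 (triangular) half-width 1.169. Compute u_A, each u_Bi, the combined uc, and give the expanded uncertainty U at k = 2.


mean = (153.766 + 155.708 + 153.724 + 155.278 + 155.637 + 154.022) / 6 = 154.6891667
s = sqrt(sum((x - mean)^2)/(n-1)) = 0.9499504
u_A = s / sqrt(n) = 0.9499504 / sqrt(6) = 0.38781563
u_B1 = 0.483 / sqrt(6) = 0.19718392
u_B2 = 1.169 / sqrt(6) = 0.47724225
uc = sqrt(0.38781563^2 + 0.19718392^2 + 0.47724225^2) = 0.64578838
U = k * uc = 2 * 0.64578838
U = 1.2916

1.2916


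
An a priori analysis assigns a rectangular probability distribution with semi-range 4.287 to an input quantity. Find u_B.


u_B = half_width / sqrt(3)
u_B = 4.287 / 1.7320508
u_B = 2.4751

2.4751


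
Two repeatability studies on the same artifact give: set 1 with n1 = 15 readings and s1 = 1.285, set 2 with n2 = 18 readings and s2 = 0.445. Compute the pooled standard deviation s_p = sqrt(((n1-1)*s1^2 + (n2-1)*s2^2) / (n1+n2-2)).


s_p = sqrt(((n1-1)*s1^2 + (n2-1)*s2^2) / (n1+n2-2))
numerator = (15-1)*1.285^2 + (18-1)*0.445^2 = 23.11715 + 3.366425 = 26.483575
denominator = 15 + 18 - 2 = 31
s_p^2 = 26.483575 / 31 = 0.85430887
s_p = sqrt(0.85430887) = 0.9243

0.9243


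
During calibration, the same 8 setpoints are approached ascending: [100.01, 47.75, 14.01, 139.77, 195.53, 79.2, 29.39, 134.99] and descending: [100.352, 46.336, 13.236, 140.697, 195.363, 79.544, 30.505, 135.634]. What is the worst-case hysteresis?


|100.01 - 100.352| = 0.3420
|47.75 - 46.336| = 1.4140
|14.01 - 13.236| = 0.7740
|139.77 - 140.697| = 0.9270
|195.53 - 195.363| = 0.1670
|79.2 - 79.544| = 0.3440
|29.39 - 30.505| = 1.1150
|134.99 - 135.634| = 0.6440
hysteresis = max(diffs) = 1.4140

1.4140


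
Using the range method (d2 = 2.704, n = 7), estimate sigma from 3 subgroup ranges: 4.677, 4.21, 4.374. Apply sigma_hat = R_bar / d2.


R_bar = (4.677 + 4.21 + 4.374) / 3
R_bar = 13.261 / 3 = 4.4203333
sigma_hat = R_bar / d2 = 4.4203333 / 2.704 = 1.6347

1.6347


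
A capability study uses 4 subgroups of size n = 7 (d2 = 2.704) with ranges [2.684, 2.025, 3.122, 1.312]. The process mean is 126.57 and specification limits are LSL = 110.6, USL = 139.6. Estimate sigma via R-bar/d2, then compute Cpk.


R_bar = (2.684 + 2.025 + 3.122 + 1.312) / 4 = 2.28575
sigma = R_bar / d2 = 2.28575 / 2.704 = 0.84532175
Cp = (USL - LSL)/(6*sigma) = (139.6 - 110.6)/(6*0.84532175) = 5.7177
Cpu = (139.6 - 126.57)/(3*0.84532175) = 5.1381
Cpl = (126.57 - 110.6)/(3*0.84532175) = 6.2974
Cpk = min(Cpu, Cpl) = 5.1381

5.1381


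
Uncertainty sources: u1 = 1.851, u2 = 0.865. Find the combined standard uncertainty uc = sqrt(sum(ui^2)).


uc = sqrt(1.851^2 + 0.865^2)
uc = sqrt(4.174426)
uc = 2.0431

2.0431


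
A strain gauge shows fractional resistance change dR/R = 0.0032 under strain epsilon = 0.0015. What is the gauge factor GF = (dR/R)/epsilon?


GF = (dR/R) / epsilon
= 0.0032 / 0.0015
= 2.1333

2.1333


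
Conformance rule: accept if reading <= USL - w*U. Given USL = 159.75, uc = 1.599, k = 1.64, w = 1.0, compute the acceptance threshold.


U = k * uc = 1.64 * 1.599 = 2.62236
guard band g = w * U = 1.0 * 2.62236 = 2.62236
AL = USL - g = 159.75 - 2.62236
AL = 157.1276

157.1276


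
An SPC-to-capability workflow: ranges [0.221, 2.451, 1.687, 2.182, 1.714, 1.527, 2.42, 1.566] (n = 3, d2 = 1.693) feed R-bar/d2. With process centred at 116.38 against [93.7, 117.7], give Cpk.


R_bar = (0.221 + 2.451 + 1.687 + 2.182 + 1.714 + 1.527 + 2.42 + 1.566) / 8 = 1.721
sigma = R_bar / d2 = 1.721 / 1.693 = 1.0165387
Cp = (USL - LSL)/(6*sigma) = (117.7 - 93.7)/(6*1.0165387) = 3.9349
Cpu = (117.7 - 116.38)/(3*1.0165387) = 0.4328
Cpl = (116.38 - 93.7)/(3*1.0165387) = 7.4370
Cpk = min(Cpu, Cpl) = 0.4328

0.4328


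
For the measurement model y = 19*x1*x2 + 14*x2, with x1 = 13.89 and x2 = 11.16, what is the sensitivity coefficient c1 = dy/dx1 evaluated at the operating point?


y = 19*x1*x2 + 14*x2
dy/dx1 = 19*x2
Evaluate at x2 = 11.16: c1 = 19 * 11.16
c1 = 212.0400

212.0400


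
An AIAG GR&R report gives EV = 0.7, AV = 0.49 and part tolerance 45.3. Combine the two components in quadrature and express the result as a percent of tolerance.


GRR = sqrt(EV^2 + AV^2) = sqrt(0.7^2 + 0.49^2) = 0.85445889
%GRR = GRR / tol * 100 = 0.85445889 / 45.3 * 100
%GRR = 1.8862

1.8862


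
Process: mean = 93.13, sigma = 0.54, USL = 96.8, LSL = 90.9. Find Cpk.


Cpu = (USL - mean) / (3*sigma) = (96.8 - 93.13) / (3*0.54) = 2.2654
Cpl = (mean - LSL) / (3*sigma) = (93.13 - 90.9) / (3*0.54) = 1.3765
Cpk = min(Cpu, Cpl) = 1.3765

1.3765


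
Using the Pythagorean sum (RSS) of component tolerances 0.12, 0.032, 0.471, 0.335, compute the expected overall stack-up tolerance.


RSS = sqrt(0.12^2 + 0.032^2 + 0.471^2 + 0.335^2)
= sqrt(0.34949)
= 0.5912

0.5912


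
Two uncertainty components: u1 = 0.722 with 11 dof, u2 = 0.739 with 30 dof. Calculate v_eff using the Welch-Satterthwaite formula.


uc = sqrt(u1^2 + u2^2) = sqrt(0.722^2 + 0.739^2) = 1.0331529
v_eff = uc^4 / (u1^4/v1 + u2^4/v2)
= 1.0331529^4 / (0.722^4/11 + 0.739^4/30)
= 1.1393533 / 0.034644969
v_eff = 32.8865

32.8865


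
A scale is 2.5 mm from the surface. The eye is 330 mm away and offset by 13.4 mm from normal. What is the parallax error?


error = h * offset / d
= 2.5 * 13.4 / 330
= 0.1015

0.1015


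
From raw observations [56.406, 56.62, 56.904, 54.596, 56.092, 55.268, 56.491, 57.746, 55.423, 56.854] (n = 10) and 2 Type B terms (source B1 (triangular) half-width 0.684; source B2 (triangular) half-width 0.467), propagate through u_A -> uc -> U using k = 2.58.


mean = (56.406 + 56.62 + 56.904 + 54.596 + 56.092 + 55.268 + 56.491 + 57.746 + 55.423 + 56.854) / 10 = 56.24
s = sqrt(sum((x - mean)^2)/(n-1)) = 0.92242422
u_A = s / sqrt(n) = 0.92242422 / sqrt(10) = 0.29169615
u_B1 = 0.684 / sqrt(6) = 0.27924183
u_B2 = 0.467 / sqrt(6) = 0.19065195
uc = sqrt(0.29169615^2 + 0.27924183^2 + 0.19065195^2) = 0.44655437
U = k * uc = 2.58 * 0.44655437
U = 1.1521

1.1521


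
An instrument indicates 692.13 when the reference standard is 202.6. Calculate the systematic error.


Systematic error = measured - true
= 692.13 - 202.6
= 489.5300

489.5300


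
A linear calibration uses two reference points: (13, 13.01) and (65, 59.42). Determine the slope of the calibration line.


slope = (y2 - y1) / (x2 - x1)
= (59.42 - 13.01) / (65 - 13)
= 46.4100 / 52
= 0.8925

0.8925


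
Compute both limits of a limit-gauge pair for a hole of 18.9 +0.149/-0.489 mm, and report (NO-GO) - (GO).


GO = nominal - lower_tol (smallest hole = maximum material condition)
GO = 18.9 - 0.489 = 18.411
NO-GO = nominal + upper_tol (largest hole = least material condition)
NO-GO = 18.9 + 0.149 = 19.049
spread = NO-GO - GO = 19.049 - 18.411 = 0.6380

0.6380


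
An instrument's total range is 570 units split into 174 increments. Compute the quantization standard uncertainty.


resolution = range / divisions
resolution = 570 / 174 = 3.2758621
u_res = resolution / (2*sqrt(3))
u_res = 3.2758621 / 3.4641016
u_res = 0.9457

0.9457


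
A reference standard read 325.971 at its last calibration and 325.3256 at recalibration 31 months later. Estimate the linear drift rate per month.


rate = (v2 - v1) / months
= (325.3256 - 325.971) / 31
= -0.6454 / 31
= -0.0208

-0.0208


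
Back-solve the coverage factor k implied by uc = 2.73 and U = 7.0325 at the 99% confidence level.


k = U / uc
k = 7.0325 / 2.73
k = 2.576

2.576


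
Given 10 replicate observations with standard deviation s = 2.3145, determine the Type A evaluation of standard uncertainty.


u_A = s / sqrt(n)
u_A = 2.3145 / sqrt(10)
u_A = 2.3145 / 3.1622777
u_A = 0.7319

0.7319


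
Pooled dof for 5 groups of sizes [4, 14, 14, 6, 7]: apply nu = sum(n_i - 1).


nu = sum_i (n_i - 1)
nu = ((4 - 1) + (14 - 1) + (14 - 1) + (6 - 1) + (7 - 1))
nu = 3 + 13 + 13 + 5 + 6
nu = 40

40


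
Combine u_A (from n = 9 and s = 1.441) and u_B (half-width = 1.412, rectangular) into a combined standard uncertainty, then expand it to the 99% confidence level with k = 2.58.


u_A = s / sqrt(n) = 1.441 / sqrt(9) = 0.48033333
u_B = half_width / sqrt(3) = 1.412 / sqrt(3) = 0.81521858
uc = sqrt(u_A^2 + u_B^2) = sqrt(0.48033333^2 + 0.81521858^2) = 0.9462037
U = k * uc = 2.58 * 0.9462037
U = 2.4412

2.4412


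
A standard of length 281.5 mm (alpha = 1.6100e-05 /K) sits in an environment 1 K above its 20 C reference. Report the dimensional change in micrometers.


dL = L * alpha * dT
= 281.5 * 1.6100e-05 * 1
= 0.0045321 mm
dL_um = 0.0045321 * 1000 = 4.5321 um

4.5321


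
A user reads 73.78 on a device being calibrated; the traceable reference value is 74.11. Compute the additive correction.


Correction = standard - reading
= 74.11 - 73.78
= 0.3300

0.3300
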